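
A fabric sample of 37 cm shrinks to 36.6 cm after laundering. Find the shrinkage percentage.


Formula: Shrinkage% = ((L_before - L_after) / L_before) * 100
Step 1: Shrinkage = 37 - 36.6 = 0.4 cm
Step 2: Shrinkage% = (0.4 / 37) * 100
Step 3: Shrinkage% = 0.010811 * 100 = 1.0811% ≈ 1.1%

1.1%


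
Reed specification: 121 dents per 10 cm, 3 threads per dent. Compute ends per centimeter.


Formula: EPC = (dents per 10 cm * ends per dent) / 10
Step 1: Total ends per 10 cm = 121 * 3 = 363
Step 2: EPC = 363 / 10 = 36.3 ends/cm

36.3 ends/cm


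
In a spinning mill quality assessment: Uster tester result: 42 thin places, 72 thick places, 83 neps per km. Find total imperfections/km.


Formula: Total = thin places + thick places + neps
Total = 42 + 72 + 83
Total = 197 imperfections/km

197 imperfections/km


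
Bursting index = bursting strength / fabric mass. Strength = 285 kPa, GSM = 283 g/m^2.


Formula: Bursting Index = Bursting Strength / Fabric GSM
BI = 285 kPa / 283 g/m^2
BI = 1.007 kPa/(g/m^2)

1.007 kPa/(g/m^2)


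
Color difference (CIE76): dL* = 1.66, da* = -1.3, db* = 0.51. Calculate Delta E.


Formula: Delta E = sqrt(dL*^2 + da*^2 + db*^2)
Step 1: dL*^2 = 1.66^2 = 2.7556
Step 2: da*^2 = (-1.3)^2 = 1.69
Step 3: db*^2 = 0.51^2 = 0.2601
Step 4: Sum = 2.7556 + 1.69 + 0.2601 = 4.7057
Step 5: Delta E = sqrt(4.7057) = 2.17

2.17 Delta E


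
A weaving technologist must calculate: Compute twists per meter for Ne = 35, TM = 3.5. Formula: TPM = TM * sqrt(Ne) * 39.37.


Formula: TPM = TM * sqrt(Ne) * 39.37
Step 1: sqrt(Ne) = sqrt(35) = 5.9161
Step 2: TM * sqrt(Ne) = 3.5 * 5.9161 = 20.7064
Step 3: TPM = 20.7064 * 39.37 = 815 twists/m

815 twists/m


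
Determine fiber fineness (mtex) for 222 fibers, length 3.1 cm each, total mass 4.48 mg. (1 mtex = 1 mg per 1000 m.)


Formula: fineness (mtex) = mass (mg) / total length (km) = (mass_mg / total_length_m) * 1000
Step 1: Convert fiber length: 3.1 cm = 0.031 m
Step 2: Total fiber length = 222 * 0.031 = 6.882 m
Step 3: Linear density = 4.48 mg / 6.882 m = 0.6510 mg/m
Step 4: fineness = 0.6510 * 1000 = 651.0 mtex

651.0 mtex


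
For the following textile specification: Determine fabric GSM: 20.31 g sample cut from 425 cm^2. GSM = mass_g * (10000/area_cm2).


Formula: GSM = mass_g / area_m2
Step 1: Convert area: 425 cm^2 = 425 / 10000 = 0.0425 m^2
Step 2: GSM = 20.31 g / 0.0425 m^2 = 477.9 g/m^2

477.9 g/m^2


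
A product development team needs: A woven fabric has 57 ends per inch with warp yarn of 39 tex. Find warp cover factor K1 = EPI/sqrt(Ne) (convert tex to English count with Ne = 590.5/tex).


Formula: K1 = EPI / sqrt(Ne), with Ne = 590.5 / tex_warp
Step 1: Ne = 590.5 / 39 = 15.141
Step 2: sqrt(Ne) = sqrt(15.141) = 3.8911
Step 3: K1 = 57 / 3.8911 = 14.6

14.6


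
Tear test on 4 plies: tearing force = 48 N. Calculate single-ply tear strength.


Formula: Per-ply strength = Total force / Number of plies
Per-ply = 48 N / 4
Per-ply = 12 N

12 N


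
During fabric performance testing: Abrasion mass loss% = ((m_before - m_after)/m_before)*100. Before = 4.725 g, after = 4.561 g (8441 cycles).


Formula: Mass loss% = ((m_before - m_after) / m_before) * 100
Step 1: Mass loss = 4.725 - 4.561 = 0.164 g
Step 2: Ratio = 0.164 / 4.725 = 0.034709
Step 3: Mass loss% = 0.034709 * 100 = 3.4709% ≈ 3.47%

3.47%


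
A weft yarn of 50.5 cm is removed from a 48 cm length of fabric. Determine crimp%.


Formula: Crimp% = ((L_yarn - L_fabric) / L_fabric) * 100
Step 1: Extension = 50.5 - 48 = 2.5 cm
Step 2: Crimp% = (2.5 / 48) * 100
Step 3: Crimp% = 0.052083 * 100 = 5.2083% ≈ 5.2%

5.2%


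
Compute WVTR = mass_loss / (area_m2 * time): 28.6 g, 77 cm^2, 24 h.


Formula: WVTR = mass_loss / (area * time)
Step 1: Convert area: 77 cm^2 = 0.0077 m^2
Step 2: WVTR = 28.6 g / (0.0077 m^2 * 24 h)
Step 3: WVTR = 28.6 / 0.1848 = 154.8 g/m^2/h

154.8 g/m^2/h


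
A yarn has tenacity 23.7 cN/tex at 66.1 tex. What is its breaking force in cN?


Formula: Breaking force = Tenacity * Linear density
F = 23.7 cN/tex * 66.1 tex
F = 1566.57 cN

1566.57 cN


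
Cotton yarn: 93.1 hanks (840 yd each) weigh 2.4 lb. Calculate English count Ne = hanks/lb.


Formula: Ne = hanks / mass_lb
Substituting: Ne = 93.1 / 2.4
Ne = 38.8

38.8 Ne


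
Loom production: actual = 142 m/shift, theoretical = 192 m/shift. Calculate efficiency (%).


Formula: Efficiency% = (Actual output / Theoretical output) * 100
Efficiency% = (142 / 192) * 100
Efficiency% = 0.739583 * 100 = 73.9583% ≈ 74.0%

74.0%


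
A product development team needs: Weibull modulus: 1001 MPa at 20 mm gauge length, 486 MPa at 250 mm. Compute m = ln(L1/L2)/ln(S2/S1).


Formula: m = ln(L1/L2) / ln(S2/S1)
Step 1: ln(L1/L2) = ln(20/250) = -2.52573
Step 2: S2/S1 = 486/1001 = 0.48551
Step 3: ln(S2/S1) = ln(0.48551) = -0.72256
Step 4: m = -2.52573 / -0.72256 = 3.50

3.50 (Weibull m)


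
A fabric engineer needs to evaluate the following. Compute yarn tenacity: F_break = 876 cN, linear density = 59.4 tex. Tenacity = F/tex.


Formula: Tenacity = Breaking force / Linear density
Tenacity = 876 cN / 59.4 tex
Tenacity = 14.75 cN/tex

14.75 cN/tex


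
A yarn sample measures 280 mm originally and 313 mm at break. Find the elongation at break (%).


Formula: Elongation (%) = ((L_break - L0) / L0) * 100
Step 1: Extension = 313 - 280 = 33 mm
Step 2: Elongation = (33 / 280) * 100
Step 3: Elongation = 0.117857 * 100 = 11.7857% ≈ 11.8%

11.8%


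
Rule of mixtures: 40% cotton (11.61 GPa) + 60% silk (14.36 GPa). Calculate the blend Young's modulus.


Formula: Blend property = (fraction_A * property_A) + (fraction_B * property_B)
Step 1: Contribution A = 40/100 * 11.61 GPa = 4.644 GPa
Step 2: Contribution B = 60/100 * 14.36 GPa = 8.616 GPa
Step 3: Blend Young's modulus = 4.644 + 8.616 = 13.26 GPa

13.26 GPa


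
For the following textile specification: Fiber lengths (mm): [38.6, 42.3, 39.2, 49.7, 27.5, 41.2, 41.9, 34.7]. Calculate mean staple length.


Formula: Mean = sum of lengths / count
Sum = 38.6 + 42.3 + 39.2 + 49.7 + 27.5 + 41.2 + 41.9 + 34.7
Sum = 315.1 mm
Mean = 315.1 / 8 = 39.39 mm

39.39 mm


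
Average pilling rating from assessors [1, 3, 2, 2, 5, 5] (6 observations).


Formula: Mean = sum / count
Sum = 1 + 3 + 2 + 2 + 5 + 5 = 18
Mean = 18 / 6 = 3.0

3.0


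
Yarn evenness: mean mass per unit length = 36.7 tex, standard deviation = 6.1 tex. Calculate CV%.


Formula: CV% = (standard deviation / mean) * 100
Step 1: Ratio = 6.1 / 36.7 = 0.166213
Step 2: CV% = 0.166213 * 100 = 16.6213% ≈ 16.6%

16.6%


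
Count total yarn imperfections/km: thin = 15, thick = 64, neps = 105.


Formula: Total = thin places + thick places + neps
Total = 15 + 64 + 105
Total = 184 imperfections/km

184 imperfections/km


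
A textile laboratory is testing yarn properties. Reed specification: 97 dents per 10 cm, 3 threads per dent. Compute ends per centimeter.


Formula: EPC = (dents per 10 cm * ends per dent) / 10
Step 1: Total ends per 10 cm = 97 * 3 = 291
Step 2: EPC = 291 / 10 = 29.1 ends/cm

29.1 ends/cm


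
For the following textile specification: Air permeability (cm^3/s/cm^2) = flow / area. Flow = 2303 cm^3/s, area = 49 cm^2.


Formula: Air Permeability = Airflow / Test Area
AP = 2303 cm^3/s / 49 cm^2
AP = 47.0 cm^3/s/cm^2

47.0 cm^3/s/cm^2


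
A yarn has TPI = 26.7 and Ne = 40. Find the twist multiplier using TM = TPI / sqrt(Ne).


Formula: TM = TPI / sqrt(Ne)
Step 1: sqrt(Ne) = sqrt(40) = 6.3246
Step 2: TM = 26.7 / 6.3246 = 4.22

4.22 TM


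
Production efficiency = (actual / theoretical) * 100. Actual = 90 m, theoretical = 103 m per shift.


Formula: Efficiency% = (Actual output / Theoretical output) * 100
Efficiency% = (90 / 103) * 100
Efficiency% = 0.873786 * 100 = 87.3786% ≈ 87.4%

87.4%


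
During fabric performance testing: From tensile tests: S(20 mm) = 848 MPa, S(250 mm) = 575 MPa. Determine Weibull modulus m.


Formula: m = ln(L1/L2) / ln(S2/S1)
Step 1: ln(L1/L2) = ln(20/250) = -2.52573
Step 2: S2/S1 = 575/848 = 0.67807
Step 3: ln(S2/S1) = ln(0.67807) = -0.38850
Step 4: m = -2.52573 / -0.38850 = 6.50

6.50 (Weibull m)


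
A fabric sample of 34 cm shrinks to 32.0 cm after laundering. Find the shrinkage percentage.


Formula: Shrinkage% = ((L_before - L_after) / L_before) * 100
Step 1: Shrinkage = 34 - 32.0 = 2.0 cm
Step 2: Shrinkage% = (2.0 / 34) * 100
Step 3: Shrinkage% = 0.058824 * 100 = 5.8824% ≈ 5.9%

5.9%


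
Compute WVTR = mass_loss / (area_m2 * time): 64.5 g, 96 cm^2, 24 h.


Formula: WVTR = mass_loss / (area * time)
Step 1: Convert area: 96 cm^2 = 0.0096 m^2
Step 2: WVTR = 64.5 g / (0.0096 m^2 * 24 h)
Step 3: WVTR = 64.5 / 0.2304 = 279.9 g/m^2/h

279.9 g/m^2/h


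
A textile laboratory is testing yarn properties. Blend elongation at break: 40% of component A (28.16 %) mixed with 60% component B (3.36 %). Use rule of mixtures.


Formula: Blend property = (fraction_A * property_A) + (fraction_B * property_B)
Step 1: Contribution A = 40/100 * 28.16 % = 11.264 %
Step 2: Contribution B = 60/100 * 3.36 % = 2.016 %
Step 3: Blend elongation at break = 11.264 + 2.016 = 13.28 %

13.28 %


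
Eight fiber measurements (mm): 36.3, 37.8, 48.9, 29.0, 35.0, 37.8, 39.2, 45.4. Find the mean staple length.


Formula: Mean = sum of lengths / count
Sum = 36.3 + 37.8 + 48.9 + 29.0 + 35.0 + 37.8 + 39.2 + 45.4
Sum = 309.4 mm
Mean = 309.4 / 8 = 38.68 mm

38.68 mm


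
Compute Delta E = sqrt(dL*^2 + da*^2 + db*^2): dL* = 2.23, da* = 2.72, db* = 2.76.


Formula: Delta E = sqrt(dL*^2 + da*^2 + db*^2)
Step 1: dL*^2 = 2.23^2 = 4.9729
Step 2: da*^2 = 2.72^2 = 7.3984
Step 3: db*^2 = 2.76^2 = 7.6176
Step 4: Sum = 4.9729 + 7.3984 + 7.6176 = 19.9889
Step 5: Delta E = sqrt(19.9889) = 4.47

4.47 Delta E


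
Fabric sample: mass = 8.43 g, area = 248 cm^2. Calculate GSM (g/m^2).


Formula: GSM = mass_g / area_m2
Step 1: Convert area: 248 cm^2 = 248 / 10000 = 0.0248 m^2
Step 2: GSM = 8.43 g / 0.0248 m^2 = 339.9 g/m^2

339.9 g/m^2


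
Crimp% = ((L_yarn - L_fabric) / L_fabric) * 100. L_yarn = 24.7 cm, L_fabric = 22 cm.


Formula: Crimp% = ((L_yarn - L_fabric) / L_fabric) * 100
Step 1: Extension = 24.7 - 22 = 2.7 cm
Step 2: Crimp% = (2.7 / 22) * 100
Step 3: Crimp% = 0.122727 * 100 = 12.2727% ≈ 12.3%

12.3%


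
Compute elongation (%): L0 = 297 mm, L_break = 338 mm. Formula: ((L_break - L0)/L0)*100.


Formula: Elongation (%) = ((L_break - L0) / L0) * 100
Step 1: Extension = 338 - 297 = 41 mm
Step 2: Elongation = (41 / 297) * 100
Step 3: Elongation = 0.138047 * 100 = 13.8047% ≈ 13.8%

13.8%


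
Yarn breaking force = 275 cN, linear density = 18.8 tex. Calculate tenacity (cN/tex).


Formula: Tenacity = Breaking force / Linear density
Tenacity = 275 cN / 18.8 tex
Tenacity = 14.63 cN/tex

14.63 cN/tex


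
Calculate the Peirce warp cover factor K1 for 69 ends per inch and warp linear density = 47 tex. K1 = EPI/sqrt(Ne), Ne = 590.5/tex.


Formula: K1 = EPI / sqrt(Ne), with Ne = 590.5 / tex_warp
Step 1: Ne = 590.5 / 47 = 12.564
Step 2: sqrt(Ne) = sqrt(12.564) = 3.5446
Step 3: K1 = 69 / 3.5446 = 19.5

19.5


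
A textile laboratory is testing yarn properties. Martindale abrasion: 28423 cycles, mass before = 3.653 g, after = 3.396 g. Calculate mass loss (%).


Formula: Mass loss% = ((m_before - m_after) / m_before) * 100
Step 1: Mass loss = 3.653 - 3.396 = 0.257 g
Step 2: Ratio = 0.257 / 3.653 = 0.0703531
Step 3: Mass loss% = 0.0703531 * 100 = 7.03531% ≈ 7.04%

7.04%


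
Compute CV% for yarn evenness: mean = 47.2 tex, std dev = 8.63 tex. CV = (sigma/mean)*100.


Formula: CV% = (standard deviation / mean) * 100
Step 1: Ratio = 8.63 / 47.2 = 0.182839
Step 2: CV% = 0.182839 * 100 = 18.2839% ≈ 18.3%

18.3%


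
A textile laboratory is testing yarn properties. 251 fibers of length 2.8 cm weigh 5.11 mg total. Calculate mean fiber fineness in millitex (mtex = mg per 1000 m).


Formula: fineness (mtex) = mass (mg) / total length (km) = (mass_mg / total_length_m) * 1000
Step 1: Convert fiber length: 2.8 cm = 0.028 m
Step 2: Total fiber length = 251 * 0.028 = 7.028 m
Step 3: Linear density = 5.11 mg / 7.028 m = 0.7271 mg/m
Step 4: fineness = 0.7271 * 1000 = 727.1 mtex

727.1 mtex


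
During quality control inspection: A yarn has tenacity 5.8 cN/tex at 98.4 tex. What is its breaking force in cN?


Formula: Breaking force = Tenacity * Linear density
F = 5.8 cN/tex * 98.4 tex
F = 570.72 cN

570.72 cN


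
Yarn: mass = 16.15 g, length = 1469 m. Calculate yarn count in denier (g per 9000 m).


Formula: den = (mass_g / length_m) * 9000
Substituting: den = (16.15 / 1469) * 9000
Intermediate: 16.15 / 1469 = 0.01099387 g/m
den = 0.01099387 * 9000 = 98.9 denier

98.9 denier


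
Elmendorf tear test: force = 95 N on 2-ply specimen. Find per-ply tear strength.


Formula: Per-ply strength = Total force / Number of plies
Per-ply = 95 N / 2
Per-ply = 47.5 N

47.5 N


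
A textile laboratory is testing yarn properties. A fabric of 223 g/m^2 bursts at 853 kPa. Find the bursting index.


Formula: Bursting Index = Bursting Strength / Fabric GSM
BI = 853 kPa / 223 g/m^2
BI = 3.825 kPa/(g/m^2)

3.825 kPa/(g/m^2)


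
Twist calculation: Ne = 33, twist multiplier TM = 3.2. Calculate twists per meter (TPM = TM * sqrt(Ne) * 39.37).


Formula: TPM = TM * sqrt(Ne) * 39.37
Step 1: sqrt(Ne) = sqrt(33) = 5.7446
Step 2: TM * sqrt(Ne) = 3.2 * 5.7446 = 18.3827
Step 3: TPM = 18.3827 * 39.37 = 724 twists/m

724 twists/m


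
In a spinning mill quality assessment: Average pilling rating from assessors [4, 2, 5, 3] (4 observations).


Formula: Mean = sum / count
Sum = 4 + 2 + 5 + 3 = 14
Mean = 14 / 4 = 3.5

3.5


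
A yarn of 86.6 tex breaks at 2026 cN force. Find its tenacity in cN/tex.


Formula: Tenacity = Breaking force / Linear density
Tenacity = 2026 cN / 86.6 tex
Tenacity = 23.39 cN/tex

23.39 cN/tex


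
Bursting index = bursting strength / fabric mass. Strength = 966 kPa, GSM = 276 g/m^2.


Formula: Bursting Index = Bursting Strength / Fabric GSM
BI = 966 kPa / 276 g/m^2
BI = 3.500 kPa/(g/m^2)

3.500 kPa/(g/m^2)


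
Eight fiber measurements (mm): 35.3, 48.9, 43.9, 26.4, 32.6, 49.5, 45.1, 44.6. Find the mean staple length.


Formula: Mean = sum of lengths / count
Sum = 35.3 + 48.9 + 43.9 + 26.4 + 32.6 + 49.5 + 45.1 + 44.6
Sum = 326.3 mm
Mean = 326.3 / 8 = 40.79 mm

40.79 mm


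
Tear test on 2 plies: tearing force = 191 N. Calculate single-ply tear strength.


Formula: Per-ply strength = Total force / Number of plies
Per-ply = 191 N / 2
Per-ply = 95.5 N

95.5 N


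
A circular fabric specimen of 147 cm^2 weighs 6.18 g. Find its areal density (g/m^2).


Formula: GSM = mass_g / area_m2
Step 1: Convert area: 147 cm^2 = 147 / 10000 = 0.0147 m^2
Step 2: GSM = 6.18 g / 0.0147 m^2 = 420.4 g/m^2

420.4 g/m^2


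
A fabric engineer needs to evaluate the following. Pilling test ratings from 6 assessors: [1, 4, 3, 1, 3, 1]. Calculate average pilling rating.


Formula: Mean = sum / count
Sum = 1 + 4 + 3 + 1 + 3 + 1 = 13
Mean = 13 / 6 = 2.2

2.2


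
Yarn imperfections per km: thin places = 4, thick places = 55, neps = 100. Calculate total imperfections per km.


Formula: Total = thin places + thick places + neps
Total = 4 + 55 + 100
Total = 159 imperfections/km

159 imperfections/km


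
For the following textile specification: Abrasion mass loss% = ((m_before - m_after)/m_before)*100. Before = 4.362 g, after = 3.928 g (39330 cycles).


Formula: Mass loss% = ((m_before - m_after) / m_before) * 100
Step 1: Mass loss = 4.362 - 3.928 = 0.434 g
Step 2: Ratio = 0.434 / 4.362 = 0.0994956
Step 3: Mass loss% = 0.0994956 * 100 = 9.94956% ≈ 9.95%

9.95%


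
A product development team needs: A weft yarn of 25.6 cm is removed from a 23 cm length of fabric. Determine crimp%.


Formula: Crimp% = ((L_yarn - L_fabric) / L_fabric) * 100
Step 1: Extension = 25.6 - 23 = 2.6 cm
Step 2: Crimp% = (2.6 / 23) * 100
Step 3: Crimp% = 0.113043 * 100 = 11.3043% ≈ 11.3%

11.3%


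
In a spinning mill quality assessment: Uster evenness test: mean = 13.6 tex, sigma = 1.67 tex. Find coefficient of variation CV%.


Formula: CV% = (standard deviation / mean) * 100
Step 1: Ratio = 1.67 / 13.6 = 0.122794
Step 2: CV% = 0.122794 * 100 = 12.2794% ≈ 12.3%

12.3%


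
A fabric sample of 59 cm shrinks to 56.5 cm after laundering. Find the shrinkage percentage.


Formula: Shrinkage% = ((L_before - L_after) / L_before) * 100
Step 1: Shrinkage = 59 - 56.5 = 2.5 cm
Step 2: Shrinkage% = (2.5 / 59) * 100
Step 3: Shrinkage% = 0.042373 * 100 = 4.2373% ≈ 4.2%

4.2%


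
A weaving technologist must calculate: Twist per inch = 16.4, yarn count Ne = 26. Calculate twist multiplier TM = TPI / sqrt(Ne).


Formula: TM = TPI / sqrt(Ne)
Step 1: sqrt(Ne) = sqrt(26) = 5.099
Step 2: TM = 16.4 / 5.099 = 3.22

3.22 TM


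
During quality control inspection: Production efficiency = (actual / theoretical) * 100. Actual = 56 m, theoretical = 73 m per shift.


Formula: Efficiency% = (Actual output / Theoretical output) * 100
Efficiency% = (56 / 73) * 100
Efficiency% = 0.767123 * 100 = 76.7123% ≈ 76.7%

76.7%


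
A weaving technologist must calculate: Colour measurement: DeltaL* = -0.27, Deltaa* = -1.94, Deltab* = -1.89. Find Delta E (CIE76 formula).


Formula: Delta E = sqrt(dL*^2 + da*^2 + db*^2)
Step 1: dL*^2 = (-0.27)^2 = 0.0729
Step 2: da*^2 = (-1.94)^2 = 3.7636
Step 3: db*^2 = (-1.89)^2 = 3.5721
Step 4: Sum = 0.0729 + 3.7636 + 3.5721 = 7.4086
Step 5: Delta E = sqrt(7.4086) = 2.72

2.72 Delta E


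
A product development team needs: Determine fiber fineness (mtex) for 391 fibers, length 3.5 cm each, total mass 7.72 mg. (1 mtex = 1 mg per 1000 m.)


Formula: fineness (mtex) = mass (mg) / total length (km) = (mass_mg / total_length_m) * 1000
Step 1: Convert fiber length: 3.5 cm = 0.035 m
Step 2: Total fiber length = 391 * 0.035 = 13.685 m
Step 3: Linear density = 7.72 mg / 13.685 m = 0.5641 mg/m
Step 4: fineness = 0.5641 * 1000 = 564.1 mtex

564.1 mtex


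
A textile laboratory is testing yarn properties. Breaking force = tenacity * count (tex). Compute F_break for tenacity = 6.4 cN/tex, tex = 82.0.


Formula: Breaking force = Tenacity * Linear density
F = 6.4 cN/tex * 82.0 tex
F = 524.80 cN

524.80 cN


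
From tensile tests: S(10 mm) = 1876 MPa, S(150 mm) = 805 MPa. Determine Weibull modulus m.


Formula: m = ln(L1/L2) / ln(S2/S1)
Step 1: ln(L1/L2) = ln(10/150) = -2.70805
Step 2: S2/S1 = 805/1876 = 0.4291
Step 3: ln(S2/S1) = ln(0.4291) = -0.84607
Step 4: m = -2.70805 / -0.84607 = 3.20

3.20 (Weibull m)


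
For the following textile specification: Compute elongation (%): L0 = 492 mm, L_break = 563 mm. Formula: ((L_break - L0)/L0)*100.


Formula: Elongation (%) = ((L_break - L0) / L0) * 100
Step 1: Extension = 563 - 492 = 71 mm
Step 2: Elongation = (71 / 492) * 100
Step 3: Elongation = 0.144309 * 100 = 14.4309% ≈ 14.4%

14.4%


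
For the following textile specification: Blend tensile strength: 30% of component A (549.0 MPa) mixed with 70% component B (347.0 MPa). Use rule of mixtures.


Formula: Blend property = (fraction_A * property_A) + (fraction_B * property_B)
Step 1: Contribution A = 30/100 * 549.0 MPa = 164.7 MPa
Step 2: Contribution B = 70/100 * 347.0 MPa = 242.9 MPa
Step 3: Blend tensile strength = 164.7 + 242.9 = 407.6 MPa

407.6 MPa


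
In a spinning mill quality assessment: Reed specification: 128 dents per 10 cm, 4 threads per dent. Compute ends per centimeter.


Formula: EPC = (dents per 10 cm * ends per dent) / 10
Step 1: Total ends per 10 cm = 128 * 4 = 512
Step 2: EPC = 512 / 10 = 51.2 ends/cm

51.2 ends/cm


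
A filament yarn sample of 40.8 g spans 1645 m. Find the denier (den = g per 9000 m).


Formula: den = (mass_g / length_m) * 9000
Substituting: den = (40.8 / 1645) * 9000
Intermediate: 40.8 / 1645 = 0.02480243 g/m
den = 0.02480243 * 9000 = 223.2 denier

223.2 denier


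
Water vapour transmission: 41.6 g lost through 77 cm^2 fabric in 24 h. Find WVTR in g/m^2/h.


Formula: WVTR = mass_loss / (area * time)
Step 1: Convert area: 77 cm^2 = 0.0077 m^2
Step 2: WVTR = 41.6 g / (0.0077 m^2 * 24 h)
Step 3: WVTR = 41.6 / 0.1848 = 225.1 g/m^2/h

225.1 g/m^2/h


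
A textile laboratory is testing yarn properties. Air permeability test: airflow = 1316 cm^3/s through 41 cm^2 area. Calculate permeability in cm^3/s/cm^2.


Formula: Air Permeability = Airflow / Test Area
AP = 1316 cm^3/s / 41 cm^2
AP = 32.1 cm^3/s/cm^2

32.1 cm^3/s/cm^2


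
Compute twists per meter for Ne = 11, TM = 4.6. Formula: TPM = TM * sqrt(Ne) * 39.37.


Formula: TPM = TM * sqrt(Ne) * 39.37
Step 1: sqrt(Ne) = sqrt(11) = 3.3166
Step 2: TM * sqrt(Ne) = 4.6 * 3.3166 = 15.2564
Step 3: TPM = 15.2564 * 39.37 = 601 twists/m

601 twists/m


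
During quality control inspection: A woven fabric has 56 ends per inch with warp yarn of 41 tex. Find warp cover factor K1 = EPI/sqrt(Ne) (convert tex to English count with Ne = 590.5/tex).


Formula: K1 = EPI / sqrt(Ne), with Ne = 590.5 / tex_warp
Step 1: Ne = 590.5 / 41 = 14.402
Step 2: sqrt(Ne) = sqrt(14.402) = 3.795
Step 3: K1 = 56 / 3.795 = 14.8

14.8


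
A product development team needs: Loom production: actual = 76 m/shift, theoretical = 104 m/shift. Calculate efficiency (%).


Formula: Efficiency% = (Actual output / Theoretical output) * 100
Efficiency% = (76 / 104) * 100
Efficiency% = 0.730769 * 100 = 73.0769% ≈ 73.1%

73.1%


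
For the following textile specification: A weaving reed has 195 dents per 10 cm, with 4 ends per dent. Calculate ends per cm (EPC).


Formula: EPC = (dents per 10 cm * ends per dent) / 10
Step 1: Total ends per 10 cm = 195 * 4 = 780
Step 2: EPC = 780 / 10 = 78.0 ends/cm

78.0 ends/cm


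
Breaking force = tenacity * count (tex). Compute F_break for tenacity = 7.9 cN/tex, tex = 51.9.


Formula: Breaking force = Tenacity * Linear density
F = 7.9 cN/tex * 51.9 tex
F = 410.01 cN

410.01 cN


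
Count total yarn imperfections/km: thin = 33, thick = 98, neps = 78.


Formula: Total = thin places + thick places + neps
Total = 33 + 98 + 78
Total = 209 imperfections/km

209 imperfections/km


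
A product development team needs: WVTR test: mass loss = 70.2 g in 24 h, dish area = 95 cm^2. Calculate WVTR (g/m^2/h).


Formula: WVTR = mass_loss / (area * time)
Step 1: Convert area: 95 cm^2 = 0.0095 m^2
Step 2: WVTR = 70.2 g / (0.0095 m^2 * 24 h)
Step 3: WVTR = 70.2 / 0.228 = 307.9 g/m^2/h

307.9 g/m^2/h


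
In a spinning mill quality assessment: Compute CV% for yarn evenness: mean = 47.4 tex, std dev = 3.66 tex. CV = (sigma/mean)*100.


Formula: CV% = (standard deviation / mean) * 100
Step 1: Ratio = 3.66 / 47.4 = 0.077215
Step 2: CV% = 0.077215 * 100 = 7.7215% ≈ 7.7%

7.7%


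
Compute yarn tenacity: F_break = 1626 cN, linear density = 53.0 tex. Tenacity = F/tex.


Formula: Tenacity = Breaking force / Linear density
Tenacity = 1626 cN / 53.0 tex
Tenacity = 30.68 cN/tex

30.68 cN/tex


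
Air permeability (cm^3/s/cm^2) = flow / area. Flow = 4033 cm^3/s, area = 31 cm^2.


Formula: Air Permeability = Airflow / Test Area
AP = 4033 cm^3/s / 31 cm^2
AP = 130.1 cm^3/s/cm^2

130.1 cm^3/s/cm^2


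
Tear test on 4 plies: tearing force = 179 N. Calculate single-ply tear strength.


Formula: Per-ply strength = Total force / Number of plies
Per-ply = 179 N / 4
Per-ply = 44.75 N

44.75 N


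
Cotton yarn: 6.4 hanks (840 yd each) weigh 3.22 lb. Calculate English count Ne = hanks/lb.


Formula: Ne = hanks / mass_lb
Substituting: Ne = 6.4 / 3.22
Ne = 2.0

2.0 Ne


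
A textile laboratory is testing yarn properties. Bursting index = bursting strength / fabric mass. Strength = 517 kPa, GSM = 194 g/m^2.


Formula: Bursting Index = Bursting Strength / Fabric GSM
BI = 517 kPa / 194 g/m^2
BI = 2.665 kPa/(g/m^2)

2.665 kPa/(g/m^2)


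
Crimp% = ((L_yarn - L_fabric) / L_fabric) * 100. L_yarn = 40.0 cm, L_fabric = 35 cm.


Formula: Crimp% = ((L_yarn - L_fabric) / L_fabric) * 100
Step 1: Extension = 40.0 - 35 = 5.0 cm
Step 2: Crimp% = (5.0 / 35) * 100
Step 3: Crimp% = 0.142857 * 100 = 14.2857% ≈ 14.3%

14.3%


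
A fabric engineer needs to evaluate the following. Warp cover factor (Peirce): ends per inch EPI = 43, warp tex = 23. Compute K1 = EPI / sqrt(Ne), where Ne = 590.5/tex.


Formula: K1 = EPI / sqrt(Ne), with Ne = 590.5 / tex_warp
Step 1: Ne = 590.5 / 23 = 25.674
Step 2: sqrt(Ne) = sqrt(25.674) = 5.067
Step 3: K1 = 43 / 5.067 = 8.5

8.5


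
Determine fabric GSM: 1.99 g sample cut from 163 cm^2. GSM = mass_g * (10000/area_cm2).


Formula: GSM = mass_g / area_m2
Step 1: Convert area: 163 cm^2 = 163 / 10000 = 0.0163 m^2
Step 2: GSM = 1.99 g / 0.0163 m^2 = 122.1 g/m^2

122.1 g/m^2


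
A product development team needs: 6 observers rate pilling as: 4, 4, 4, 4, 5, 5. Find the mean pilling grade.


Formula: Mean = sum / count
Sum = 4 + 4 + 4 + 4 + 5 + 5 = 26
Mean = 26 / 6 = 4.3

4.3


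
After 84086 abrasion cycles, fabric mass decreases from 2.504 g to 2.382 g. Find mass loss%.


Formula: Mass loss% = ((m_before - m_after) / m_before) * 100
Step 1: Mass loss = 2.504 - 2.382 = 0.122 g
Step 2: Ratio = 0.122 / 2.504 = 0.048722
Step 3: Mass loss% = 0.048722 * 100 = 4.8722% ≈ 4.87%

4.87%


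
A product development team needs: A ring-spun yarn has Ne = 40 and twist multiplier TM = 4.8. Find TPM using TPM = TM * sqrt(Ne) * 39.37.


Formula: TPM = TM * sqrt(Ne) * 39.37
Step 1: sqrt(Ne) = sqrt(40) = 6.3246
Step 2: TM * sqrt(Ne) = 4.8 * 6.3246 = 30.3581
Step 3: TPM = 30.3581 * 39.37 = 1195 twists/m

1195 twists/m


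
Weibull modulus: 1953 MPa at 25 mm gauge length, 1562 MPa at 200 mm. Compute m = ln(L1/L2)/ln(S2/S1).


Formula: m = ln(L1/L2) / ln(S2/S1)
Step 1: ln(L1/L2) = ln(25/200) = -2.07944
Step 2: S2/S1 = 1562/1953 = 0.7998
Step 3: ln(S2/S1) = ln(0.7998) = -0.22339
Step 4: m = -2.07944 / -0.22339 = 9.31

9.31 (Weibull m)


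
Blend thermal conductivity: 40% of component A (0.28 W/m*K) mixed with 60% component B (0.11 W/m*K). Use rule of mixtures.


Formula: Blend property = (fraction_A * property_A) + (fraction_B * property_B)
Step 1: Contribution A = 40/100 * 0.28 W/m*K = 0.112 W/m*K
Step 2: Contribution B = 60/100 * 0.11 W/m*K = 0.066 W/m*K
Step 3: Blend thermal conductivity = 0.112 + 0.066 = 0.178 W/m*K

0.178 W/m*K


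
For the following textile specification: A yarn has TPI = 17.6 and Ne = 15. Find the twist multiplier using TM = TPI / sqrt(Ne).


Formula: TM = TPI / sqrt(Ne)
Step 1: sqrt(Ne) = sqrt(15) = 3.873
Step 2: TM = 17.6 / 3.873 = 4.54

4.54 TM


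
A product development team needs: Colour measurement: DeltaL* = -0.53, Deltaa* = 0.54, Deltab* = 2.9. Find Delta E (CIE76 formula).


Formula: Delta E = sqrt(dL*^2 + da*^2 + db*^2)
Step 1: dL*^2 = (-0.53)^2 = 0.2809
Step 2: da*^2 = 0.54^2 = 0.2916
Step 3: db*^2 = 2.9^2 = 8.41
Step 4: Sum = 0.2809 + 0.2916 + 8.41 = 8.9825
Step 5: Delta E = sqrt(8.9825) = 3.0

3.0 Delta E


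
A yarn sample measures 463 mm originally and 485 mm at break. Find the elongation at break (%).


Formula: Elongation (%) = ((L_break - L0) / L0) * 100
Step 1: Extension = 485 - 463 = 22 mm
Step 2: Elongation = (22 / 463) * 100
Step 3: Elongation = 0.047516 * 100 = 4.7516% ≈ 4.8%

4.8%


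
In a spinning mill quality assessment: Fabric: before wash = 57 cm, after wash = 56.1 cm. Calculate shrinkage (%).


Formula: Shrinkage% = ((L_before - L_after) / L_before) * 100
Step 1: Shrinkage = 57 - 56.1 = 0.9 cm
Step 2: Shrinkage% = (0.9 / 57) * 100
Step 3: Shrinkage% = 0.015789 * 100 = 1.5789% ≈ 1.6%

1.6%


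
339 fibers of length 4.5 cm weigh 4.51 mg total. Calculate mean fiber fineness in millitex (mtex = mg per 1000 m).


Formula: fineness (mtex) = mass (mg) / total length (km) = (mass_mg / total_length_m) * 1000
Step 1: Convert fiber length: 4.5 cm = 0.045 m
Step 2: Total fiber length = 339 * 0.045 = 15.255 m
Step 3: Linear density = 4.51 mg / 15.255 m = 0.2956 mg/m
Step 4: fineness = 0.2956 * 1000 = 295.6 mtex

295.6 mtex


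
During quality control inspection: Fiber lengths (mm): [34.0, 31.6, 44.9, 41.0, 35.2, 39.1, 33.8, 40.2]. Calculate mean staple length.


Formula: Mean = sum of lengths / count
Sum = 34.0 + 31.6 + 44.9 + 41.0 + 35.2 + 39.1 + 33.8 + 40.2
Sum = 299.8 mm
Mean = 299.8 / 8 = 37.48 mm

37.48 mm


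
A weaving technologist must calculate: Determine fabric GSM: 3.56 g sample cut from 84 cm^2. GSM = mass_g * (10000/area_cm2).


Formula: GSM = mass_g / area_m2
Step 1: Convert area: 84 cm^2 = 84 / 10000 = 0.0084 m^2
Step 2: GSM = 3.56 g / 0.0084 m^2 = 423.8 g/m^2

423.8 g/m^2


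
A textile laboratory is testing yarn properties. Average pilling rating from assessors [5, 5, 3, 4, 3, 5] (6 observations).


Formula: Mean = sum / count
Sum = 5 + 5 + 3 + 4 + 3 + 5 = 25
Mean = 25 / 6 = 4.2

4.2


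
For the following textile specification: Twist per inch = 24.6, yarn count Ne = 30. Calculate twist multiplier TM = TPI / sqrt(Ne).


Formula: TM = TPI / sqrt(Ne)
Step 1: sqrt(Ne) = sqrt(30) = 5.4772
Step 2: TM = 24.6 / 5.4772 = 4.49

4.49 TM


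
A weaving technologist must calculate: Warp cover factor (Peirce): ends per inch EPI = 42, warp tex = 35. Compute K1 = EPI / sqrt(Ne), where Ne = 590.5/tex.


Formula: K1 = EPI / sqrt(Ne), with Ne = 590.5 / tex_warp
Step 1: Ne = 590.5 / 35 = 16.871
Step 2: sqrt(Ne) = sqrt(16.871) = 4.1074
Step 3: K1 = 42 / 4.1074 = 10.2

10.2


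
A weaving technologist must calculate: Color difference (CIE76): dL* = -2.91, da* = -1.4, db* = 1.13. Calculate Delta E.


Formula: Delta E = sqrt(dL*^2 + da*^2 + db*^2)
Step 1: dL*^2 = (-2.91)^2 = 8.4681
Step 2: da*^2 = (-1.4)^2 = 1.96
Step 3: db*^2 = 1.13^2 = 1.2769
Step 4: Sum = 8.4681 + 1.96 + 1.2769 = 11.705
Step 5: Delta E = sqrt(11.705) = 3.42

3.42 Delta E


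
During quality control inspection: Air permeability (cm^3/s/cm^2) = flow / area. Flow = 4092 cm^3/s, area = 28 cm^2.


Formula: Air Permeability = Airflow / Test Area
AP = 4092 cm^3/s / 28 cm^2
AP = 146.1 cm^3/s/cm^2

146.1 cm^3/s/cm^2


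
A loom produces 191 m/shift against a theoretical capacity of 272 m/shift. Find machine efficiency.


Formula: Efficiency% = (Actual output / Theoretical output) * 100
Efficiency% = (191 / 272) * 100
Efficiency% = 0.702206 * 100 = 70.2206% ≈ 70.2%

70.2%


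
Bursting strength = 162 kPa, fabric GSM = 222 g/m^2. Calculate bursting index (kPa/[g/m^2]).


Formula: Bursting Index = Bursting Strength / Fabric GSM
BI = 162 kPa / 222 g/m^2
BI = 0.730 kPa/(g/m^2)

0.730 kPa/(g/m^2)


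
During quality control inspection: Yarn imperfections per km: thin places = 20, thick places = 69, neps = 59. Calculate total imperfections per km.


Formula: Total = thin places + thick places + neps
Total = 20 + 69 + 59
Total = 148 imperfections/km

148 imperfections/km


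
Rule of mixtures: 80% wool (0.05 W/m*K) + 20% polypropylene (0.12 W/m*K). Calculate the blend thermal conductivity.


Formula: Blend property = (fraction_A * property_A) + (fraction_B * property_B)
Step 1: Contribution A = 80/100 * 0.05 W/m*K = 0.04 W/m*K
Step 2: Contribution B = 20/100 * 0.12 W/m*K = 0.024 W/m*K
Step 3: Blend thermal conductivity = 0.04 + 0.024 = 0.064 W/m*K

0.064 W/m*K


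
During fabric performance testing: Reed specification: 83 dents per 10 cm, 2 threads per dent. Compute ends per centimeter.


Formula: EPC = (dents per 10 cm * ends per dent) / 10
Step 1: Total ends per 10 cm = 83 * 2 = 166
Step 2: EPC = 166 / 10 = 16.6 ends/cm

16.6 ends/cm


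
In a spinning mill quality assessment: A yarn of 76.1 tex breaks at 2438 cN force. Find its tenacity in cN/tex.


Formula: Tenacity = Breaking force / Linear density
Tenacity = 2438 cN / 76.1 tex
Tenacity = 32.04 cN/tex

32.04 cN/tex


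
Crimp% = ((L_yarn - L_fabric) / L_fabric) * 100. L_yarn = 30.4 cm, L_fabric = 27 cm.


Formula: Crimp% = ((L_yarn - L_fabric) / L_fabric) * 100
Step 1: Extension = 30.4 - 27 = 3.4 cm
Step 2: Crimp% = (3.4 / 27) * 100
Step 3: Crimp% = 0.125926 * 100 = 12.5926% ≈ 12.6%

12.6%


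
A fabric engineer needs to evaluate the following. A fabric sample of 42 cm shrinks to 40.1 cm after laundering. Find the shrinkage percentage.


Formula: Shrinkage% = ((L_before - L_after) / L_before) * 100
Step 1: Shrinkage = 42 - 40.1 = 1.9 cm
Step 2: Shrinkage% = (1.9 / 42) * 100
Step 3: Shrinkage% = 0.045238 * 100 = 4.5238% ≈ 4.5%

4.5%


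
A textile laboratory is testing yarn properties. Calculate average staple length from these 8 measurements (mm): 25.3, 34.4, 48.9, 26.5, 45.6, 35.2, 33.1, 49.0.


Formula: Mean = sum of lengths / count
Sum = 25.3 + 34.4 + 48.9 + 26.5 + 45.6 + 35.2 + 33.1 + 49.0
Sum = 298.0 mm
Mean = 298.0 / 8 = 37.25 mm

37.25 mm


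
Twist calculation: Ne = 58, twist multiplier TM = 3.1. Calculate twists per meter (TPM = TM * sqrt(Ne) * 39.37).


Formula: TPM = TM * sqrt(Ne) * 39.37
Step 1: sqrt(Ne) = sqrt(58) = 7.6158
Step 2: TM * sqrt(Ne) = 3.1 * 7.6158 = 23.609
Step 3: TPM = 23.609 * 39.37 = 929 twists/m

929 twists/m


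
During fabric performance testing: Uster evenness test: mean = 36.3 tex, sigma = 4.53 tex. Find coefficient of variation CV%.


Formula: CV% = (standard deviation / mean) * 100
Step 1: Ratio = 4.53 / 36.3 = 0.124793
Step 2: CV% = 0.124793 * 100 = 12.4793% ≈ 12.5%

12.5%


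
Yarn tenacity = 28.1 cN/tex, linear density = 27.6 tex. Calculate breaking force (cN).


Formula: Breaking force = Tenacity * Linear density
F = 28.1 cN/tex * 27.6 tex
F = 775.56 cN

775.56 cN


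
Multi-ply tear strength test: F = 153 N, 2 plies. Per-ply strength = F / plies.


Formula: Per-ply strength = Total force / Number of plies
Per-ply = 153 N / 2
Per-ply = 76.5 N

76.5 N


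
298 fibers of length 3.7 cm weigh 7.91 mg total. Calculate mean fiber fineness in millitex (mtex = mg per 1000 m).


Formula: fineness (mtex) = mass (mg) / total length (km) = (mass_mg / total_length_m) * 1000
Step 1: Convert fiber length: 3.7 cm = 0.037 m
Step 2: Total fiber length = 298 * 0.037 = 11.026 m
Step 3: Linear density = 7.91 mg / 11.026 m = 0.7174 mg/m
Step 4: fineness = 0.7174 * 1000 = 717.4 mtex

717.4 mtex


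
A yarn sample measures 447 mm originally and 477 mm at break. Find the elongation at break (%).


Formula: Elongation (%) = ((L_break - L0) / L0) * 100
Step 1: Extension = 477 - 447 = 30 mm
Step 2: Elongation = (30 / 447) * 100
Step 3: Elongation = 0.067114 * 100 = 6.7114% ≈ 6.7%

6.7%


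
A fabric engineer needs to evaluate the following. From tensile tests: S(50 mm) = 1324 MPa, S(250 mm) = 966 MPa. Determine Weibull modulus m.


Formula: m = ln(L1/L2) / ln(S2/S1)
Step 1: ln(L1/L2) = ln(50/250) = -1.60944
Step 2: S2/S1 = 966/1324 = 0.72961
Step 3: ln(S2/S1) = ln(0.72961) = -0.31525
Step 4: m = -1.60944 / -0.31525 = 5.11

5.11 (Weibull m)


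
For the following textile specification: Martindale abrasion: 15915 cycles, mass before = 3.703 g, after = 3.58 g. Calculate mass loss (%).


Formula: Mass loss% = ((m_before - m_after) / m_before) * 100
Step 1: Mass loss = 3.703 - 3.58 = 0.123 g
Step 2: Ratio = 0.123 / 3.703 = 0.0332163
Step 3: Mass loss% = 0.0332163 * 100 = 3.32163% ≈ 3.32%

3.32%


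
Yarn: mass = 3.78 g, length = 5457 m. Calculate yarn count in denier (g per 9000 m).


Formula: den = (mass_g / length_m) * 9000
Substituting: den = (3.78 / 5457) * 9000
Intermediate: 3.78 / 5457 = 0.00069269 g/m
den = 0.00069269 * 9000 = 6.2 denier

6.2 denier


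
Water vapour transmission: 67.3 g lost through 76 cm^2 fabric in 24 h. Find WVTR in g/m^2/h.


Formula: WVTR = mass_loss / (area * time)
Step 1: Convert area: 76 cm^2 = 0.0076 m^2
Step 2: WVTR = 67.3 g / (0.0076 m^2 * 24 h)
Step 3: WVTR = 67.3 / 0.1824 = 369.0 g/m^2/h

369.0 g/m^2/h


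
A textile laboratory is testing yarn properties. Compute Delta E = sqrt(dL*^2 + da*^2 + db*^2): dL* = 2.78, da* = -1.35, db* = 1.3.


Formula: Delta E = sqrt(dL*^2 + da*^2 + db*^2)
Step 1: dL*^2 = 2.78^2 = 7.7284
Step 2: da*^2 = (-1.35)^2 = 1.8225
Step 3: db*^2 = 1.3^2 = 1.69
Step 4: Sum = 7.7284 + 1.8225 + 1.69 = 11.2409
Step 5: Delta E = sqrt(11.2409) = 3.35

3.35 Delta E


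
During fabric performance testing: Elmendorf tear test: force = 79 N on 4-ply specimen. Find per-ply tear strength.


Formula: Per-ply strength = Total force / Number of plies
Per-ply = 79 N / 4
Per-ply = 19.75 N

19.75 N


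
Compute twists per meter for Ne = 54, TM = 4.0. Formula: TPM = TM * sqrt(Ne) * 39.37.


Formula: TPM = TM * sqrt(Ne) * 39.37
Step 1: sqrt(Ne) = sqrt(54) = 7.3485
Step 2: TM * sqrt(Ne) = 4.0 * 7.3485 = 29.394
Step 3: TPM = 29.394 * 39.37 = 1157 twists/m

1157 twists/m


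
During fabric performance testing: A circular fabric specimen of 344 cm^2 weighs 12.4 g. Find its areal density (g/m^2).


Formula: GSM = mass_g / area_m2
Step 1: Convert area: 344 cm^2 = 344 / 10000 = 0.0344 m^2
Step 2: GSM = 12.4 g / 0.0344 m^2 = 360.5 g/m^2

360.5 g/m^2


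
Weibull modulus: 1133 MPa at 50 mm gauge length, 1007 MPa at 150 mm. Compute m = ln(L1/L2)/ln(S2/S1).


Formula: m = ln(L1/L2) / ln(S2/S1)
Step 1: ln(L1/L2) = ln(50/150) = -1.09861
Step 2: S2/S1 = 1007/1133 = 0.88879
Step 3: ln(S2/S1) = ln(0.88879) = -0.11789
Step 4: m = -1.09861 / -0.11789 = 9.32

9.32 (Weibull m)


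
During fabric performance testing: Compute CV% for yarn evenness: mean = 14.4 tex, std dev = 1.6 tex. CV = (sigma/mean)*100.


Formula: CV% = (standard deviation / mean) * 100
Step 1: Ratio = 1.6 / 14.4 = 0.111111
Step 2: CV% = 0.111111 * 100 = 11.1111% ≈ 11.1%

11.1%


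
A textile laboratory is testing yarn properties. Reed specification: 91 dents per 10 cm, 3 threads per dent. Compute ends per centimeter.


Formula: EPC = (dents per 10 cm * ends per dent) / 10
Step 1: Total ends per 10 cm = 91 * 3 = 273
Step 2: EPC = 273 / 10 = 27.3 ends/cm

27.3 ends/cm


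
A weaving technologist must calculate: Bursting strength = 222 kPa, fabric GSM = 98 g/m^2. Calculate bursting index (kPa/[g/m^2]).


Formula: Bursting Index = Bursting Strength / Fabric GSM
BI = 222 kPa / 98 g/m^2
BI = 2.265 kPa/(g/m^2)

2.265 kPa/(g/m^2)


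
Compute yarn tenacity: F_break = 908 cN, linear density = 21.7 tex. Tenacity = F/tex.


Formula: Tenacity = Breaking force / Linear density
Tenacity = 908 cN / 21.7 tex
Tenacity = 41.84 cN/tex

41.84 cN/tex


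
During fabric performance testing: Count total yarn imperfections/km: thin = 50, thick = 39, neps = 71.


Formula: Total = thin places + thick places + neps
Total = 50 + 39 + 71
Total = 160 imperfections/km

160 imperfections/km


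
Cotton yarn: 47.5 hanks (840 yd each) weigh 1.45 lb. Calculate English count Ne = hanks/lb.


Formula: Ne = hanks / mass_lb
Substituting: Ne = 47.5 / 1.45
Ne = 32.8

32.8 Ne


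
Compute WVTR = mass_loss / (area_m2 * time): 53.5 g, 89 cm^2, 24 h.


Formula: WVTR = mass_loss / (area * time)
Step 1: Convert area: 89 cm^2 = 0.0089 m^2
Step 2: WVTR = 53.5 g / (0.0089 m^2 * 24 h)
Step 3: WVTR = 53.5 / 0.2136 = 250.5 g/m^2/h

250.5 g/m^2/h


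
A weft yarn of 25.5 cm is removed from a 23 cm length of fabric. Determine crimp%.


Formula: Crimp% = ((L_yarn - L_fabric) / L_fabric) * 100
Step 1: Extension = 25.5 - 23 = 2.5 cm
Step 2: Crimp% = (2.5 / 23) * 100
Step 3: Crimp% = 0.108696 * 100 = 10.8696% ≈ 10.9%

10.9%


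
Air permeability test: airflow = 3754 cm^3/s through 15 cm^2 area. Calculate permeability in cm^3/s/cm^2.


Formula: Air Permeability = Airflow / Test Area
AP = 3754 cm^3/s / 15 cm^2
AP = 250.3 cm^3/s/cm^2

250.3 cm^3/s/cm^2


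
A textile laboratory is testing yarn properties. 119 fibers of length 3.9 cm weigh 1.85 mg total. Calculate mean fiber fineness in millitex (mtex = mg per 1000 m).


Formula: fineness (mtex) = mass (mg) / total length (km) = (mass_mg / total_length_m) * 1000
Step 1: Convert fiber length: 3.9 cm = 0.039 m
Step 2: Total fiber length = 119 * 0.039 = 4.641 m
Step 3: Linear density = 1.85 mg / 4.641 m = 0.3986 mg/m
Step 4: fineness = 0.3986 * 1000 = 398.6 mtex

398.6 mtex
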